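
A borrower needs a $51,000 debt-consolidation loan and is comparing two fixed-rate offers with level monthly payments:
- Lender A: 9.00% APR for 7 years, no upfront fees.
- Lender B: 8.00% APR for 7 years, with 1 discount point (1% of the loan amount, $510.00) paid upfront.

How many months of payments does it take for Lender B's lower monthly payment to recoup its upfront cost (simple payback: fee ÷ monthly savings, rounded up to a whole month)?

Lender A: monthly rate = 9%/12 = 0.0075000; payment = 51,000 × 0.0075000 / (1 − (1+0.0075000)^−84) = $820.54.
Lender B: monthly rate = 8%/12 = 0.0066667; payment = 51,000 × 0.0066667 / (1 − (1+0.0066667)^−84) = $794.90.
Monthly savings = $820.54 − $794.90 = $25.64.
Break-even = $510.00 / $25.64 = 19.89 → 20 months.

20 months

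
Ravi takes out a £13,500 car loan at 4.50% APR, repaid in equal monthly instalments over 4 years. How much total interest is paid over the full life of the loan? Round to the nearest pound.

At 4.50% the monthly rate is 0.0037500, so the payment is 13,500 × 0.0037500 / (1 − 1.0037500^−48) = £307.85.
Total paid = 48 × £307.85 = £14,776.80; interest = £14,776.80 − £13,500 = £1,276.80.

£1,277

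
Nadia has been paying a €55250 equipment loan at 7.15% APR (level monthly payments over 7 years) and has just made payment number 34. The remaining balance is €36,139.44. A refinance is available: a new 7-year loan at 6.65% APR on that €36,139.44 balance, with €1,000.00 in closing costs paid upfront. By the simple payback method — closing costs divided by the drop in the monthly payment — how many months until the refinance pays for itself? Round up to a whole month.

4 months

Current payment = 55,250 × 7.15%/12 / (1 − (1+0.0059583)^−84) = €837.93.
Refinanced payment = 36,139.44 × 0.0055417 / (1 − (1+0.0055417)^−84) = €539.28.
Monthly savings = €837.93 − €539.28 = €298.65.
Break-even = €1,000.00 / €298.65 = 3.35 → 4 months.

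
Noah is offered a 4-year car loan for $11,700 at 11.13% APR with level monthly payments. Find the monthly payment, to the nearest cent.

$303.13

Monthly rate = 11.13%/12 = 0.0092750; payment = 11,700 × 0.0092750 / (1 − (1+0.0092750)^−48) = $303.13.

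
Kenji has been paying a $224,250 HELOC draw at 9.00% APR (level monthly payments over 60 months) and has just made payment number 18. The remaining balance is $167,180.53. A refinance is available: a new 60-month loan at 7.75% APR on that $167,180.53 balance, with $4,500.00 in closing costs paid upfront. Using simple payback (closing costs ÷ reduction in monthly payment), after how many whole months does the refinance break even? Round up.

Current payment = 224,250 × 9%/12 / (1 − (1+0.0075000)^−60) = $4,655.06.
Refinanced payment = 167,180.53 × 0.0064583 / (1 − (1+0.0064583)^−60) = $3,369.85.
Monthly savings = $4,655.06 − $3,369.85 = $1,285.21.
Break-even = $4,500.00 / $1,285.21 = 3.50 → 4 months.

4 months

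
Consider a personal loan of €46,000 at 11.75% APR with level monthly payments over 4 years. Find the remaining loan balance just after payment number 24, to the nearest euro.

€25,677

With monthly rate i = 11.75%/12 = 0.0097917, the balance after k of n payments is P · [(1+i)^n − (1+i)^k] / [(1+i)^n − 1].
(1+0.0097917)^48 = 1.59634058 and (1+0.0097917)^24 = 1.26346372, so the balance is 46,000 × (1.59634058 − 1.26346372) / (1.59634058 − 1) = €25,677.16.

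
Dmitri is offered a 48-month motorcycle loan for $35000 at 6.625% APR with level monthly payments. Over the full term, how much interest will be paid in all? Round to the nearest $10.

$4,940

Monthly rate = 6.625%/12 = 0.0055208; payment = 35,000 × 0.0055208 / (1 − (1+0.0055208)^−48) = $832.04.
Total paid = 48 × $832.04 = $39,937.92; interest = $39,937.92 − $35,000 = $4,937.92.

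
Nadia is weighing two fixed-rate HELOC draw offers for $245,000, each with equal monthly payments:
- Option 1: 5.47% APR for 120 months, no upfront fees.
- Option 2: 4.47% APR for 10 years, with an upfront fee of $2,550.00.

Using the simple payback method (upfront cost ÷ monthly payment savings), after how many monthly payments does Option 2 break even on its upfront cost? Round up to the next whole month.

Option 1: monthly rate = 5.47%/12 = 0.0045583; payment = 245,000 × 0.0045583 / (1 − (1+0.0045583)^−120) = $2,655.25.
Option 2: at 4.47% the monthly rate is 0.0037250, so the payment is 245,000 × 0.0037250 / (1 − 1.0037250^−120) = $2,535.60.
Monthly savings = $2,655.25 − $2,535.60 = $119.65.
Break-even = $2,550.00 / $119.65 = 21.31 → 22 months.

22 months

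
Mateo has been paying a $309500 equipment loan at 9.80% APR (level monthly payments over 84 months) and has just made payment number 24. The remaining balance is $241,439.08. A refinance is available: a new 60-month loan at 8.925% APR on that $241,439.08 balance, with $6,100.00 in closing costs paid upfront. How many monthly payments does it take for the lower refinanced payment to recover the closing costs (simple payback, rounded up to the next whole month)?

Current payment = 309,500 × 9.8%/12 / (1 − (1+0.0081667)^−84) = $5,106.14.
Refinanced payment = 241,439.08 × 0.0074375 / (1 − (1+0.0074375)^−60) = $5,003.09.
Monthly savings = $5,106.14 − $5,003.09 = $103.05.
Break-even = $6,100.00 / $103.05 = 59.19 → 60 months.

60 months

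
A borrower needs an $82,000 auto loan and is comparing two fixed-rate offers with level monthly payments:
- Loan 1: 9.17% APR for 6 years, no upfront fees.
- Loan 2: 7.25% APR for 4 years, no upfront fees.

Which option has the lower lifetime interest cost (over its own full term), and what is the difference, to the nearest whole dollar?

Loan 2 by $12,212

Loan 1: monthly rate = 9.17%/12 = 0.0076417; payment = 82,000 × 0.0076417 / (1 − (1+0.0076417)^−72) = $1,485.02.
Total interest on Loan 1 = 72 × $1,485.02 − $82,000 = $24,921.44.
Loan 2: monthly rate = 7.25%/12 = 0.0060417; payment = 82,000 × 0.0060417 / (1 − (1+0.0060417)^−48) = $1,973.12.
Total interest on Loan 2 = 48 × $1,973.12 − $82,000 = $12,709.76.
Loan 2 is lower by $12,211.68.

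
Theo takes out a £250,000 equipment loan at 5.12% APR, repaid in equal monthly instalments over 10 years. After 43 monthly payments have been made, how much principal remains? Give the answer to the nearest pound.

With monthly rate i = 5.12%/12 = 0.0042667, the balance after k of n payments is P · [(1+i)^n − (1+i)^k] / [(1+i)^n − 1].
(1+0.0042667)^120 = 1.66680868 and (1+0.0042667)^43 = 1.20090613, so the balance is 250,000 × (1.66680868 − 1.20090613) / (1.66680868 − 1) = £174,676.25.

£174,676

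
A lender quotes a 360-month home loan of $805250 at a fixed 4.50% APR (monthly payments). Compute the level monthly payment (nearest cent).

$4,080.08

Monthly rate = 4.5%/12 = 0.0037500; payment = 805,250 × 0.0037500 / (1 − (1+0.0037500)^−360) = $4,080.08.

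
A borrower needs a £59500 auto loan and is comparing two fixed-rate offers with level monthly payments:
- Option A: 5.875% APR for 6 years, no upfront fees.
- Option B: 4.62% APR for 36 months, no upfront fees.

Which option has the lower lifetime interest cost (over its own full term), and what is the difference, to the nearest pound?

Option B by £6,913

Option A: at 5.875% the monthly rate is 0.0048958, so the payment is 59,500 × 0.0048958 / (1 − 1.0048958^−72) = £982.58.
Total interest on Option A = 72 × £982.58 − £59,500 = £11,245.76.
Option B: at 4.62% the monthly rate is 0.0038500, so the payment is 59,500 × 0.0038500 / (1 − 1.0038500^−36) = £1,773.13.
Total interest on Option B = 36 × £1,773.13 − £59,500 = £4,332.68.
Option B is lower by £6,913.08.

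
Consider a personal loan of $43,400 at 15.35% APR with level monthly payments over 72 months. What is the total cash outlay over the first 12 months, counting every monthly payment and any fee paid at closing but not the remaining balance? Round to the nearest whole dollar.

Monthly rate = 15.35%/12 = 0.0127917; payment = 43,400 × 0.0127917 / (1 − (1+0.0127917)^−72) = $925.96.
Total outlay = 12 × $925.96 = $11,111.52.

$11,112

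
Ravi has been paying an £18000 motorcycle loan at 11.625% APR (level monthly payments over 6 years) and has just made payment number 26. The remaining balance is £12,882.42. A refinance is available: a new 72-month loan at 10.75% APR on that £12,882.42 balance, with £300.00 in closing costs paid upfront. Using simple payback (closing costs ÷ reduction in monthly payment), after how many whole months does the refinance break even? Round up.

Current payment = 18,000 × 11.625%/12 / (1 − (1+0.0096875)^−72) = £348.40.
Refinanced payment = 12,882.42 × 0.0089583 / (1 − (1+0.0089583)^−72) = £243.56.
Monthly savings = £348.40 − £243.56 = £104.84.
Break-even = £300.00 / £104.84 = 2.86 → 3 months.

3 months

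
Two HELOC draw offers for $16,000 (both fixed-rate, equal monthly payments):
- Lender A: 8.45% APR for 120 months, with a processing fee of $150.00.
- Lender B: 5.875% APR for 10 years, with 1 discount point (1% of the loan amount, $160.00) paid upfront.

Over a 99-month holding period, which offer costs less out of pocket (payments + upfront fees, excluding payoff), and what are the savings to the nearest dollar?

Lender A: monthly rate = 8.45%/12 = 0.0070417; payment = 16,000 × 0.0070417 / (1 − (1+0.0070417)^−120) = $197.95.
Lender B: at 5.875% the monthly rate is 0.0048958, so the payment is 16,000 × 0.0048958 / (1 − 1.0048958^−120) = $176.63.
Over 99 months: Lender A costs 99 × $197.95 + $150.00 = $19,747.05; Lender B costs 99 × $176.63 + $160.00 = $17,646.37.
Lender B is cheaper by $19,747.05 − $17,646.37 = $2,100.68.

Lender B by $2,101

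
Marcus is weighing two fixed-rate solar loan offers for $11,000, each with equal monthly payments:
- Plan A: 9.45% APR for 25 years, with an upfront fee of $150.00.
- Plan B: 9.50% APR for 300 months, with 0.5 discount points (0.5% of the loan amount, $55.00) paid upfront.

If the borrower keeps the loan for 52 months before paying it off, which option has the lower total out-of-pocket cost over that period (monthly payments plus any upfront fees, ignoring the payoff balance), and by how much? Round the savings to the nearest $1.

Plan A: monthly rate = 9.45%/12 = 0.0078750; payment = 11,000 × 0.0078750 / (1 − (1+0.0078750)^−300) = $95.72.
Plan B: at 9.50% the monthly rate is 0.0079167, so the payment is 11,000 × 0.0079167 / (1 − 1.0079167^−300) = $96.11.
Over 52 months: Plan A costs 52 × $95.72 + $150.00 = $5,127.44; Plan B costs 52 × $96.11 + $55.00 = $5,052.72.
Plan B is cheaper by $5,127.44 − $5,052.72 = $74.72.

Plan B by $75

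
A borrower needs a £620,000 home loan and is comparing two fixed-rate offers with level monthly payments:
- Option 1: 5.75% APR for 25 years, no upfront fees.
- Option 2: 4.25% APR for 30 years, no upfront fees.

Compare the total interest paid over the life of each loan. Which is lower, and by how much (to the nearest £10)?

Option 1: at 5.75% the monthly rate is 0.0047917, so the payment is 620,000 × 0.0047917 / (1 − 1.0047917^−300) = £3,900.46.
Total interest on Option 1 = 300 × £3,900.46 − £620,000 = £550,138.00.
Option 2: at 4.25% the monthly rate is 0.0035417, so the payment is 620,000 × 0.0035417 / (1 − 1.0035417^−360) = £3,050.03.
Total interest on Option 2 = 360 × £3,050.03 − £620,000 = £478,010.80.
Option 2 is lower by £72,127.20.

Option 2 by £72,130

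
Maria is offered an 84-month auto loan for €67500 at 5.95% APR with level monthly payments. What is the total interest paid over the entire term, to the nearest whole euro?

Monthly rate = 5.95%/12 = 0.0049583; payment = 67,500 × 0.0049583 / (1 − (1+0.0049583)^−84) = €984.46.
Total paid = 84 × €984.46 = €82,694.64; interest = €82,694.64 − €67,500 = €15,194.64.

€15,195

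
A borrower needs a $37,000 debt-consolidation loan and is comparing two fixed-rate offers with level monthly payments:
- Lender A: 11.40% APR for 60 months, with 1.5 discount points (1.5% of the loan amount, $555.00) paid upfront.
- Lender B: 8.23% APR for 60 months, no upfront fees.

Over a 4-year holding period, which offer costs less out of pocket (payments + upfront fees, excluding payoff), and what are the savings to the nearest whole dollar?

Lender A: monthly rate = 11.4%/12 = 0.0095000; payment = 37,000 × 0.0095000 / (1 − (1+0.0095000)^−60) = $811.87.
Lender B: at 8.23% the monthly rate is 0.0068583, so the payment is 37,000 × 0.0068583 / (1 − 1.0068583^−60) = $754.31.
Over 48 months: Lender A costs 48 × $811.87 + $555.00 = $39,524.76; Lender B costs 48 × $754.31 = $36,206.88.
Lender B is cheaper by $39,524.76 − $36,206.88 = $3,317.88.

Lender B by $3,318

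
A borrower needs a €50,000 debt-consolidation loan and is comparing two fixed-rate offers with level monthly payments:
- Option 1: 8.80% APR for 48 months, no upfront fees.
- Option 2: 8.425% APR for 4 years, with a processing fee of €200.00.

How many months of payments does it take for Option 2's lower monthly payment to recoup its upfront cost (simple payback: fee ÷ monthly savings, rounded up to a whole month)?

Option 1: at 8.80% the monthly rate is 0.0073333, so the payment is 50,000 × 0.0073333 / (1 − 1.0073333^−48) = €1,239.51.
Option 2: at 8.425% the monthly rate is 0.0070208, so the payment is 50,000 × 0.0070208 / (1 − 1.0070208^−48) = €1,230.65.
Monthly savings = €1,239.51 − €1,230.65 = €8.86.
Break-even = €200.00 / €8.86 = 22.57 → 23 months.

23 months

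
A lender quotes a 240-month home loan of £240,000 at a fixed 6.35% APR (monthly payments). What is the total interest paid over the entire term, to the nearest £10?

Monthly rate = 6.35%/12 = 0.0052917; payment = 240,000 × 0.0052917 / (1 − (1+0.0052917)^−240) = £1,768.24.
Total paid = 240 × £1,768.24 = £424,377.60; interest = £424,377.60 − £240,000 = £184,377.60.

£184,380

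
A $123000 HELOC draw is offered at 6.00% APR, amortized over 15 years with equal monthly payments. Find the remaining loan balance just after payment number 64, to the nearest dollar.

With monthly rate i = 6%/12 = 0.0050000, the balance after k of n payments is P · [(1+i)^n − (1+i)^k] / [(1+i)^n − 1].
(1+0.0050000)^180 = 2.45409356 and (1+0.0050000)^64 = 1.37603016, so the balance is 123,000 × (2.45409356 − 1.37603016) / (2.45409356 − 1) = $91,192.07.

$91,192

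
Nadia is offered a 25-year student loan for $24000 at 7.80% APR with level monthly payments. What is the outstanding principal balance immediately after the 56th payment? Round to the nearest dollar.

With monthly rate i = 7.8%/12 = 0.0065000, the balance after k of n payments is P · [(1+i)^n − (1+i)^k] / [(1+i)^n − 1].
(1+0.0065000)^300 = 6.98447500 and (1+0.0065000)^56 = 1.43738013, so the balance is 24,000 × (6.98447500 − 1.43738013) / (6.98447500 − 1) = $22,245.94.

$22,246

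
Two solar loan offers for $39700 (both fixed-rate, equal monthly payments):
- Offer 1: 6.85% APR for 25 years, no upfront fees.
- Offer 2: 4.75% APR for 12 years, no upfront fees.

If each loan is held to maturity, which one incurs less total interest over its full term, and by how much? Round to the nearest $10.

Offer 1: monthly rate = 6.85%/12 = 0.0057083; payment = 39,700 × 0.0057083 / (1 − (1+0.0057083)^−300) = $276.80.
Total interest on Offer 1 = 300 × $276.80 − $39,700 = $43,340.00.
Offer 2: monthly rate = 4.75%/12 = 0.0039583; payment = 39,700 × 0.0039583 / (1 − (1+0.0039583)^−144) = $362.22.
Total interest on Offer 2 = 144 × $362.22 − $39,700 = $12,459.68.
Offer 2 is lower by $30,880.32.

Offer 2 by $30,880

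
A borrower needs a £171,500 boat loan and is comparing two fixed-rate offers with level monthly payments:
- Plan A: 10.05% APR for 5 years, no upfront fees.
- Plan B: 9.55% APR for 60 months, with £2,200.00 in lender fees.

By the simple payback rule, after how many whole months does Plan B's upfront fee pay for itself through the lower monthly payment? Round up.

Plan A: monthly rate = 10.05%/12 = 0.0083750; payment = 171,500 × 0.0083750 / (1 − (1+0.0083750)^−60) = £3,648.09.
Plan B: at 9.55% the monthly rate is 0.0079583, so the payment is 171,500 × 0.0079583 / (1 − 1.0079583^−60) = £3,606.01.
Monthly savings = £3,648.09 − £3,606.01 = £42.08.
Break-even = £2,200.00 / £42.08 = 52.28 → 53 months.

53 months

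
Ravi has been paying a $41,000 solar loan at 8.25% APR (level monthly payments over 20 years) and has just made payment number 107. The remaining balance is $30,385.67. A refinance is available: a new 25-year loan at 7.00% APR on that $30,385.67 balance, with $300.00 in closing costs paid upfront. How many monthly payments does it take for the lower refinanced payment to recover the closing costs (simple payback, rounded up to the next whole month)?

3 months

Current payment = 41,000 × 8.25%/12 / (1 − (1+0.0068750)^−240) = $349.35.
Refinanced payment = 30,385.67 × 0.0058333 / (1 − (1+0.0058333)^−300) = $214.76.
Monthly savings = $349.35 − $214.76 = $134.59.
Break-even = $300.00 / $134.59 = 2.23 → 3 months.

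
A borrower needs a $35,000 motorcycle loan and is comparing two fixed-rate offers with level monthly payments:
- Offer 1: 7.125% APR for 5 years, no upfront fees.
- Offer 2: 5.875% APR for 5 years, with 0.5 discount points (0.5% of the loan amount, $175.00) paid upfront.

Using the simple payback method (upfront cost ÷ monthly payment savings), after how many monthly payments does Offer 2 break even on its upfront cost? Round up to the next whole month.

9 months

Offer 1: monthly rate = 7.125%/12 = 0.0059375; payment = 35,000 × 0.0059375 / (1 − (1+0.0059375)^−60) = $695.11.
Offer 2: monthly rate = 5.875%/12 = 0.0048958; payment = 35,000 × 0.0048958 / (1 − (1+0.0048958)^−60) = $674.62.
Monthly savings = $695.11 − $674.62 = $20.49.
Break-even = $175.00 / $20.49 = 8.54 → 9 months.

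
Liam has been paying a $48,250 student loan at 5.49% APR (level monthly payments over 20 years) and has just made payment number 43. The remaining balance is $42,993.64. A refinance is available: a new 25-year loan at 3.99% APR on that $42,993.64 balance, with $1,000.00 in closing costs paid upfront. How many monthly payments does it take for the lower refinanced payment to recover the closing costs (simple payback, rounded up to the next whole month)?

10 months

Current payment = 48,250 × 5.49%/12 / (1 − (1+0.0045750)^−240) = $331.63.
Refinanced payment = 42,993.64 × 0.0033250 / (1 − (1+0.0033250)^−300) = $226.70.
Monthly savings = $331.63 − $226.70 = $104.93.
Break-even = $1,000.00 / $104.93 = 9.53 → 10 months.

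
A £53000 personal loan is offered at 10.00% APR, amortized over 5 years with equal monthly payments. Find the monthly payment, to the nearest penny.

Monthly rate = 10%/12 = 0.0083333; payment = 53,000 × 0.0083333 / (1 − (1+0.0083333)^−60) = £1,126.09.

£1,126.09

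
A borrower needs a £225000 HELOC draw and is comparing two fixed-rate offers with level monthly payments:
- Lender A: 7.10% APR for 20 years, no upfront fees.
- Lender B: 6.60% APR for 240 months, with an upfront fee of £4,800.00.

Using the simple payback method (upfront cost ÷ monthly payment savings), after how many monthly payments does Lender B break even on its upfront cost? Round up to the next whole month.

Lender A: monthly rate = 7.1%/12 = 0.0059167; payment = 225,000 × 0.0059167 / (1 − (1+0.0059167)^−240) = £1,757.95.
Lender B: at 6.60% the monthly rate is 0.0055000, so the payment is 225,000 × 0.0055000 / (1 − 1.0055000^−240) = £1,690.81.
Monthly savings = £1,757.95 − £1,690.81 = £67.14.
Break-even = £4,800.00 / £67.14 = 71.49 → 72 months.

72 months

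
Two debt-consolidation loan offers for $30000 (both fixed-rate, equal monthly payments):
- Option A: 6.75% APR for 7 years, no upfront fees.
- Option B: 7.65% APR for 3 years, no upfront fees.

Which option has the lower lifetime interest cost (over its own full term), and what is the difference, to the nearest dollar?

Option B by $4,057

Option A: at 6.75% the monthly rate is 0.0056250, so the payment is 30,000 × 0.0056250 / (1 − 1.0056250^−84) = $449.12.
Total interest on Option A = 84 × $449.12 − $30,000 = $7,726.08.
Option B: at 7.65% the monthly rate is 0.0063750, so the payment is 30,000 × 0.0063750 / (1 − 1.0063750^−36) = $935.25.
Total interest on Option B = 36 × $935.25 − $30,000 = $3,669.00.
Option B is lower by $4,057.08.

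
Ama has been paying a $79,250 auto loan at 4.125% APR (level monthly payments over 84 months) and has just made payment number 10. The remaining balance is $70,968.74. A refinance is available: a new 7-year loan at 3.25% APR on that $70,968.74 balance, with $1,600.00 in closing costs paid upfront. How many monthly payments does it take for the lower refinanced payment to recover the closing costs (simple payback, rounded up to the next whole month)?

Current payment = 79,250 × 4.125%/12 / (1 − (1+0.0034375)^−84) = $1,087.82.
Refinanced payment = 70,968.74 × 0.0027083 / (1 − (1+0.0027083)^−84) = $945.75.
Monthly savings = $1,087.82 − $945.75 = $142.07.
Break-even = $1,600.00 / $142.07 = 11.26 → 12 months.

12 months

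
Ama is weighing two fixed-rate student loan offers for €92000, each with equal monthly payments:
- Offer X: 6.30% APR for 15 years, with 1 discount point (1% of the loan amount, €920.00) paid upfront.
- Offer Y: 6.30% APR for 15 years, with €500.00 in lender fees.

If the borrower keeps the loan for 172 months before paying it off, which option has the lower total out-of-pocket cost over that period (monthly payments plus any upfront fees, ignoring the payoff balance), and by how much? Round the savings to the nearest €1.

Offer Y by €420

Offer X: at 6.30% the monthly rate is 0.0052500, so the payment is 92,000 × 0.0052500 / (1 − 1.0052500^−180) = €791.34.
Offer Y: monthly rate = 6.3%/12 = 0.0052500; payment = 92,000 × 0.0052500 / (1 − (1+0.0052500)^−180) = €791.34.
Over 172 months: Offer X costs 172 × €791.34 + €920.00 = €137,030.48; Offer Y costs 172 × €791.34 + €500.00 = €136,610.48.
Offer Y is cheaper by €137,030.48 − €136,610.48 = €420.00.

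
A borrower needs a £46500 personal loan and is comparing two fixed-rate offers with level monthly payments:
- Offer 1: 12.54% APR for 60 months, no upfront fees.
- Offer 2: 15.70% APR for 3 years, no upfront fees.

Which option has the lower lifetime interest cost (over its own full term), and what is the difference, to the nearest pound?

Offer 1: at 12.54% the monthly rate is 0.0104500, so the payment is 46,500 × 0.0104500 / (1 − 1.0104500^−60) = £1,047.10.
Total interest on Offer 1 = 60 × £1,047.10 − £46,500 = £16,326.00.
Offer 2: at 15.70% the monthly rate is 0.0130833, so the payment is 46,500 × 0.0130833 / (1 − 1.0130833^−36) = £1,627.92.
Total interest on Offer 2 = 36 × £1,627.92 − £46,500 = £12,105.12.
Offer 2 is lower by £4,220.88.

Offer 2 by £4,221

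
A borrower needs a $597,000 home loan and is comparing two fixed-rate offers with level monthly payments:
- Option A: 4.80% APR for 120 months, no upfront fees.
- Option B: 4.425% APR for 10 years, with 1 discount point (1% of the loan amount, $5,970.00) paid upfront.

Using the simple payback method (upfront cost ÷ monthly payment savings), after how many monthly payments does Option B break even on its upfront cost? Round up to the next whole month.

Option A: at 4.80% the monthly rate is 0.0040000, so the payment is 597,000 × 0.0040000 / (1 − 1.0040000^−120) = $6,273.91.
Option B: at 4.425% the monthly rate is 0.0036875, so the payment is 597,000 × 0.0036875 / (1 − 1.0036875^−120) = $6,165.65.
Monthly savings = $6,273.91 − $6,165.65 = $108.26.
Break-even = $5,970.00 / $108.26 = 55.15 → 56 months.

56 months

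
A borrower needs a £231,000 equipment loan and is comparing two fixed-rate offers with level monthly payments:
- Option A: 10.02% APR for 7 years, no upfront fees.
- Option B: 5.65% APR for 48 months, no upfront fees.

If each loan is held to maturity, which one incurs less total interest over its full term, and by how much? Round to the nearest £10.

Option A: at 10.02% the monthly rate is 0.0083500, so the payment is 231,000 × 0.0083500 / (1 − 1.0083500^−84) = £3,837.26.
Total interest on Option A = 84 × £3,837.26 − £231,000 = £91,329.84.
Option B: monthly rate = 5.65%/12 = 0.0047083; payment = 231,000 × 0.0047083 / (1 − (1+0.0047083)^−48) = £5,388.05.
Total interest on Option B = 48 × £5,388.05 − £231,000 = £27,626.40.
Option B is lower by £63,703.44.

Option B by £63,700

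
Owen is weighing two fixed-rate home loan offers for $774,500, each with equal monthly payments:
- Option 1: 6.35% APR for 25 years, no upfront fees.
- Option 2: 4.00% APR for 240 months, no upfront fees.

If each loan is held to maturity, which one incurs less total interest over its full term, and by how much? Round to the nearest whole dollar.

Option 1: monthly rate = 6.35%/12 = 0.0052917; payment = 774,500 × 0.0052917 / (1 − (1+0.0052917)^−300) = $5,157.12.
Total interest on Option 1 = 300 × $5,157.12 − $774,500 = $772,636.00.
Option 2: monthly rate = 4%/12 = 0.0033333; payment = 774,500 × 0.0033333 / (1 − (1+0.0033333)^−240) = $4,693.32.
Total interest on Option 2 = 240 × $4,693.32 − $774,500 = $351,896.80.
Option 2 is lower by $420,739.20.

Option 2 by $420,739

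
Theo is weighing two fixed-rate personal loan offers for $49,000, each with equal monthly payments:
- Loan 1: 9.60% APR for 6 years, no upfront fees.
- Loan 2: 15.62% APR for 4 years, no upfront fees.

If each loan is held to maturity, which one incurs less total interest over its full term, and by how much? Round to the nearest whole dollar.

Loan 1 by $1,550

Loan 1: at 9.60% the monthly rate is 0.0080000, so the payment is 49,000 × 0.0080000 / (1 − 1.0080000^−72) = $897.91.
Total interest on Loan 1 = 72 × $897.91 − $49,000 = $15,649.52.
Loan 2: at 15.62% the monthly rate is 0.0130167, so the payment is 49,000 × 0.0130167 / (1 − 1.0130167^−48) = $1,379.16.
Total interest on Loan 2 = 48 × $1,379.16 − $49,000 = $17,199.68.
Loan 1 is lower by $1,550.16.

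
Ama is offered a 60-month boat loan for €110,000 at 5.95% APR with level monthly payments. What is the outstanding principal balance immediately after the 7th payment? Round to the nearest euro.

With monthly rate i = 5.95%/12 = 0.0049583, the balance after k of n payments is P · [(1+i)^n − (1+i)^k] / [(1+i)^n − 1].
(1+0.0049583)^60 = 1.34549890 and (1+0.0049583)^7 = 1.03522891, so the balance is 110,000 × (1.34549890 − 1.03522891) / (1.34549890 − 1) = €98,783.81.

€98,784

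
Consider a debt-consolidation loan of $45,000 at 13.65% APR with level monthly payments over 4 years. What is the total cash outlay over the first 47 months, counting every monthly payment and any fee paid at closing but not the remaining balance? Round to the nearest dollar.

$57,425

Monthly rate = 13.65%/12 = 0.0113750; payment = 45,000 × 0.0113750 / (1 − (1+0.0113750)^−48) = $1,221.81.
Total outlay = 47 × $1,221.81 = $57,425.07.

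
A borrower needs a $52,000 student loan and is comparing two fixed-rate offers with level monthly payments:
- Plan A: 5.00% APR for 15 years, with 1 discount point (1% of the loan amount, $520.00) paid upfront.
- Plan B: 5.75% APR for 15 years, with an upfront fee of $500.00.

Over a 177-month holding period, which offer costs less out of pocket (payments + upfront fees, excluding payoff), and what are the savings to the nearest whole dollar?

Plan A: monthly rate = 5%/12 = 0.0041667; payment = 52,000 × 0.0041667 / (1 − (1+0.0041667)^−180) = $411.21.
Plan B: monthly rate = 5.75%/12 = 0.0047917; payment = 52,000 × 0.0047917 / (1 − (1+0.0047917)^−180) = $431.81.
Over 177 months: Plan A costs 177 × $411.21 + $520.00 = $73,304.17; Plan B costs 177 × $431.81 + $500.00 = $76,930.37.
Plan A is cheaper by $76,930.37 − $73,304.17 = $3,626.20.

Plan A by $3,626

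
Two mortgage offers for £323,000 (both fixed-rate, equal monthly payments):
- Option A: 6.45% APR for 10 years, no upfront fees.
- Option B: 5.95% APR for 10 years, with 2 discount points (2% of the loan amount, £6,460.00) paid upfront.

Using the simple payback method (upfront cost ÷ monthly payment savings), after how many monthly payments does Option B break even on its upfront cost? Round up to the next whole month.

80 months

Option A: at 6.45% the monthly rate is 0.0053750, so the payment is 323,000 × 0.0053750 / (1 − 1.0053750^−120) = £3,659.39.
Option B: monthly rate = 5.95%/12 = 0.0049583; payment = 323,000 × 0.0049583 / (1 − (1+0.0049583)^−120) = £3,577.86.
Monthly savings = £3,659.39 − £3,577.86 = £81.53.
Break-even = £6,460.00 / £81.53 = 79.23 → 80 months.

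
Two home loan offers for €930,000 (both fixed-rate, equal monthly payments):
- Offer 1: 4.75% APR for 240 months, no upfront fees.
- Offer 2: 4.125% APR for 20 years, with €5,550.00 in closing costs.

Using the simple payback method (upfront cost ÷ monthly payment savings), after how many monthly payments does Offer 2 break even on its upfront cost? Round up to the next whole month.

18 months

Offer 1: monthly rate = 4.75%/12 = 0.0039583; payment = 930,000 × 0.0039583 / (1 − (1+0.0039583)^−240) = €6,009.88.
Offer 2: monthly rate = 4.125%/12 = 0.0034375; payment = 930,000 × 0.0034375 / (1 − (1+0.0034375)^−240) = €5,697.06.
Monthly savings = €6,009.88 − €5,697.06 = €312.82.
Break-even = €5,550.00 / €312.82 = 17.74 → 18 months.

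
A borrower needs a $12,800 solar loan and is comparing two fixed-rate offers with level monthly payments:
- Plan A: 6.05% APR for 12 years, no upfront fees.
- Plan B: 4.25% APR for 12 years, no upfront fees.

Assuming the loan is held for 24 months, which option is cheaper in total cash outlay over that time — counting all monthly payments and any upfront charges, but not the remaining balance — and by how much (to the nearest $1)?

Plan A: monthly rate = 6.05%/12 = 0.0050417; payment = 12,800 × 0.0050417 / (1 − (1+0.0050417)^−144) = $125.24.
Plan B: monthly rate = 4.25%/12 = 0.0035417; payment = 12,800 × 0.0035417 / (1 − (1+0.0035417)^−144) = $113.63.
Over 24 months: Plan A costs 24 × $125.24 = $3,005.76; Plan B costs 24 × $113.63 = $2,727.12.
Plan B is cheaper by $3,005.76 − $2,727.12 = $278.64.

Plan B by $279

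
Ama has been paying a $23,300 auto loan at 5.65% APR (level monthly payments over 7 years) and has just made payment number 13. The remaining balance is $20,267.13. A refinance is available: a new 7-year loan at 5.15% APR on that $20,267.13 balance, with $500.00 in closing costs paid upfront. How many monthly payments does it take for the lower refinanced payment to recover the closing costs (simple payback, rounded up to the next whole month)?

Current payment = 23,300 × 5.65%/12 / (1 − (1+0.0047083)^−84) = $336.48.
Refinanced payment = 20,267.13 × 0.0042917 / (1 − (1+0.0042917)^−84) = $287.88.
Monthly savings = $336.48 − $287.88 = $48.60.
Break-even = $500.00 / $48.60 = 10.29 → 11 months.

11 months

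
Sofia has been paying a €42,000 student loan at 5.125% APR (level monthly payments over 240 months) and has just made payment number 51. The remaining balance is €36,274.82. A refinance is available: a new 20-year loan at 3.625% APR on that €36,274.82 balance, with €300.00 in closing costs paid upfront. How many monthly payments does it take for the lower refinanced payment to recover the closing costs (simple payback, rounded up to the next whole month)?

Current payment = 42,000 × 5.125%/12 / (1 − (1+0.0042708)^−240) = €280.09.
Refinanced payment = 36,274.82 × 0.0030208 / (1 − (1+0.0030208)^−240) = €212.72.
Monthly savings = €280.09 − €212.72 = €67.37.
Break-even = €300.00 / €67.37 = 4.45 → 5 months.

5 months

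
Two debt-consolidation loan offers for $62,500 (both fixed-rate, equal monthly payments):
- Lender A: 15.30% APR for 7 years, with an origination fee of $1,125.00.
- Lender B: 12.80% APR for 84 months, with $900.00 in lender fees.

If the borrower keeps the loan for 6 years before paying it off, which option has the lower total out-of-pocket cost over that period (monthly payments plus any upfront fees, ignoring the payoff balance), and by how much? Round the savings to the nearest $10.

Lender B by $6,440

Lender A: monthly rate = 15.3%/12 = 0.0127500; payment = 62,500 × 0.0127500 / (1 − (1+0.0127500)^−84) = $1,216.59.
Lender B: at 12.80% the monthly rate is 0.0106667, so the payment is 62,500 × 0.0106667 / (1 − 1.0106667^−84) = $1,130.21.
Over 72 months: Lender A costs 72 × $1,216.59 + $1,125.00 = $88,719.48; Lender B costs 72 × $1,130.21 + $900.00 = $82,275.12.
Lender B is cheaper by $88,719.48 − $82,275.12 = $6,444.36.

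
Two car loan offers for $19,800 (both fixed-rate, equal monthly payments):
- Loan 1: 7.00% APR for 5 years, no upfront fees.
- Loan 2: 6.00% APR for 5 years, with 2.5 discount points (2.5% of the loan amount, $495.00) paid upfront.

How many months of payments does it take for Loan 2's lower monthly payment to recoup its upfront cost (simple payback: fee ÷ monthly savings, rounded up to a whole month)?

Loan 1: at 7.00% the monthly rate is 0.0058333, so the payment is 19,800 × 0.0058333 / (1 − 1.0058333^−60) = $392.06.
Loan 2: at 6.00% the monthly rate is 0.0050000, so the payment is 19,800 × 0.0050000 / (1 − 1.0050000^−60) = $382.79.
Monthly savings = $392.06 − $382.79 = $9.27.
Break-even = $495.00 / $9.27 = 53.40 → 54 months.

54 months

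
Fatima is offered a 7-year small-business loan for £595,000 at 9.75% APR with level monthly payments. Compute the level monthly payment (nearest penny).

£9,801.02

Monthly rate = 9.75%/12 = 0.0081250; payment = 595,000 × 0.0081250 / (1 − (1+0.0081250)^−84) = £9,801.02.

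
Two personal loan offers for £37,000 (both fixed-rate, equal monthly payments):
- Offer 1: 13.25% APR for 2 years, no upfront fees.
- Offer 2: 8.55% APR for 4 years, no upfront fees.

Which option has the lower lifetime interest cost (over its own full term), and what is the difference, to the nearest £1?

Offer 1: monthly rate = 13.25%/12 = 0.0110417; payment = 37,000 × 0.0110417 / (1 − (1+0.0110417)^−24) = £1,763.40.
Total interest on Offer 1 = 24 × £1,763.40 − £37,000 = £5,321.60.
Offer 2: at 8.55% the monthly rate is 0.0071250, so the payment is 37,000 × 0.0071250 / (1 − 1.0071250^−48) = £912.86.
Total interest on Offer 2 = 48 × £912.86 − £37,000 = £6,817.28.
Offer 1 is lower by £1,495.68.

Offer 1 by £1,496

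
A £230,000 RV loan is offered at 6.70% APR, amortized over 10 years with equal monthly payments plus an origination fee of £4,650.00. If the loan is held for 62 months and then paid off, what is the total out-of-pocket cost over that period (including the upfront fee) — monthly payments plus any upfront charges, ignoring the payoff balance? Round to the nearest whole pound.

At 6.70% the monthly rate is 0.0055833, so the payment is 230,000 × 0.0055833 / (1 − 1.0055833^−120) = £2,635.07.
Total outlay = 62 × £2,635.07 + £4,650.00 = £168,024.34.

£168,024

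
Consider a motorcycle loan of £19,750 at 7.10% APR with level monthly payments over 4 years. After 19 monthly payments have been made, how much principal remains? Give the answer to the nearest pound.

£12,593

With monthly rate i = 7.1%/12 = 0.0059167, the balance after k of n payments is P · [(1+i)^n − (1+i)^k] / [(1+i)^n − 1].
(1+0.0059167)^48 = 1.32732167 and (1+0.0059167)^19 = 1.11860839, so the balance is 19,750 × (1.32732167 − 1.11860839) / (1.32732167 − 1) = £12,593.38.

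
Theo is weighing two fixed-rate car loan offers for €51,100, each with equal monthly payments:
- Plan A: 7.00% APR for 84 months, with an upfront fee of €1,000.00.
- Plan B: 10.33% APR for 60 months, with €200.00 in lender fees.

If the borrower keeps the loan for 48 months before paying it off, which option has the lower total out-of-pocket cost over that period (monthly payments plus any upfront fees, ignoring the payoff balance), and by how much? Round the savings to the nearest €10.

Plan A: monthly rate = 7%/12 = 0.0058333; payment = 51,100 × 0.0058333 / (1 − (1+0.0058333)^−84) = €771.24.
Plan B: at 10.33% the monthly rate is 0.0086083, so the payment is 51,100 × 0.0086083 / (1 − 1.0086083^−60) = €1,094.04.
Over 48 months: Plan A costs 48 × €771.24 + €1,000.00 = €38,019.52; Plan B costs 48 × €1,094.04 + €200.00 = €52,713.92.
Plan A is cheaper by €52,713.92 − €38,019.52 = €14,694.40.

Plan A by €14,690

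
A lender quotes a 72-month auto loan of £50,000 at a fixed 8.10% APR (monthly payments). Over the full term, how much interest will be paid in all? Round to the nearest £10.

£13,300

Monthly rate = 8.1%/12 = 0.0067500; payment = 50,000 × 0.0067500 / (1 − (1+0.0067500)^−72) = £879.11.
Total paid = 72 × £879.11 = £63,295.92; interest = £63,295.92 − £50,000 = £13,295.92.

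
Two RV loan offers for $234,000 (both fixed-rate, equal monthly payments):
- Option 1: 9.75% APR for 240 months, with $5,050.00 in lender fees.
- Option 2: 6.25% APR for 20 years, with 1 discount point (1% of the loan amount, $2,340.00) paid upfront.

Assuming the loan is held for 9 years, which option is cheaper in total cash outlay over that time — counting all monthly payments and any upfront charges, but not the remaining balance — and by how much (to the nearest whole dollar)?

Option 1: at 9.75% the monthly rate is 0.0081250, so the payment is 234,000 × 0.0081250 / (1 − 1.0081250^−240) = $2,219.53.
Option 2: at 6.25% the monthly rate is 0.0052083, so the payment is 234,000 × 0.0052083 / (1 − 1.0052083^−240) = $1,710.37.
Over 108 months: Option 1 costs 108 × $2,219.53 + $5,050.00 = $244,759.24; Option 2 costs 108 × $1,710.37 + $2,340.00 = $187,059.96.
Option 2 is cheaper by $244,759.24 − $187,059.96 = $57,699.28.

Option 2 by $57,699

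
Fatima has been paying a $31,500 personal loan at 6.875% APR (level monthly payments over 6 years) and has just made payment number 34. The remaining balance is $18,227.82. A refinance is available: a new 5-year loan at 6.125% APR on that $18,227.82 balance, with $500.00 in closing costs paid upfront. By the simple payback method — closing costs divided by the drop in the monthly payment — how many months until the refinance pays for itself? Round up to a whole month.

3 months

Current payment = 31,500 × 6.875%/12 / (1 − (1+0.0057292)^−72) = $535.15.
Refinanced payment = 18,227.82 × 0.0051042 / (1 − (1+0.0051042)^−60) = $353.46.
Monthly savings = $535.15 − $353.46 = $181.69.
Break-even = $500.00 / $181.69 = 2.75 → 3 months.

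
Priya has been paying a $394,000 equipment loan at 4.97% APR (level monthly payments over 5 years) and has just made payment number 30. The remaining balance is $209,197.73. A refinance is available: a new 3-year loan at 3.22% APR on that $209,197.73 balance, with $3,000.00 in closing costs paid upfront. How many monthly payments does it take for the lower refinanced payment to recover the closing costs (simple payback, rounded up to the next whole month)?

3 months

Current payment = 394,000 × 4.97%/12 / (1 − (1+0.0041417)^−60) = $7,429.85.
Refinanced payment = 209,197.73 × 0.0026833 / (1 − (1+0.0026833)^−36) = $6,104.03.
Monthly savings = $7,429.85 − $6,104.03 = $1,325.82.
Break-even = $3,000.00 / $1,325.82 = 2.26 → 3 months.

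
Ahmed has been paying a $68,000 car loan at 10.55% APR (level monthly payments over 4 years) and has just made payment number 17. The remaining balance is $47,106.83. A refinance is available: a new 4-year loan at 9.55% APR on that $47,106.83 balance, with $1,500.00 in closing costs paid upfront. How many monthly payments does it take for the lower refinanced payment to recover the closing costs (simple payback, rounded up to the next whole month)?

Current payment = 68,000 × 10.55%/12 / (1 − (1+0.0087917)^−48) = $1,742.67.
Refinanced payment = 47,106.83 × 0.0079583 / (1 − (1+0.0079583)^−48) = $1,184.60.
Monthly savings = $1,742.67 − $1,184.60 = $558.07.
Break-even = $1,500.00 / $558.07 = 2.69 → 3 months.

3 months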